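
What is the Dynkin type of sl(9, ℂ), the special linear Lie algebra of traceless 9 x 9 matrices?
This is sl(9), which has dimension 9^2 - 1 = 80 and rank 9 - 1 = 8 (a Cartan subalgebra is the diagonal traceless matrices). In the classification of classical Lie algebras, the special linear algebra sl(n+1) has type A_n; here n = 8, so the Dynkin diagram is a chain of 8 nodes with single edges (A_8). Hence the type is A_8.

A8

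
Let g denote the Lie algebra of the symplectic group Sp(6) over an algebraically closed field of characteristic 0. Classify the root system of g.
C3

This is sp(6), which has dimension 6(6+1)/2 = 21 and rank 6/2 = 3. In the classification of classical Lie algebras, the symplectic algebra sp(2n) has type C_n; here n = 3, so the Dynkin diagram is a chain of 3 nodes with a double edge at one end; the terminal node there is the unique long simple root (C_3). Hence the type is C_3.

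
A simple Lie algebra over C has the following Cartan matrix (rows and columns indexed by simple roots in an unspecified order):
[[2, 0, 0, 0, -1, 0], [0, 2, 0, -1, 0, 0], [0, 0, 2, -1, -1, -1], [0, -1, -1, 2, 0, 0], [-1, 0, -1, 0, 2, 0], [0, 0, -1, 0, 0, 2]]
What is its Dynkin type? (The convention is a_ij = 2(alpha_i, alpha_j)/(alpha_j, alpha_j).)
The matrix has rank 6 with 2's on the diagonal. Reading the off-diagonal entries as Dynkin edges (a single edge where a_ij = a_ji = -1; a double or triple edge where a_ij * a_ji = 2 or 3), the diagram is a chain of 5 nodes with one extra node attached to the third node from one end (E_6). One simple-root ordering that puts it in standard form is (alpha_2, alpha_6, alpha_4, alpha_3, alpha_5, alpha_1). So the algebra is type E_6.

E_6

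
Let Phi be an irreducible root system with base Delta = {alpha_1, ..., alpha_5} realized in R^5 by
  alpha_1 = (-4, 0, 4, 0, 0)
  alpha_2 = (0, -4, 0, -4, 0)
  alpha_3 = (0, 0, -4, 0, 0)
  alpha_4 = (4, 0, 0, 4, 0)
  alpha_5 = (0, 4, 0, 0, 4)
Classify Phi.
Compute the Cartan integers a_ij = 2(alpha_i, alpha_j)/(alpha_j, alpha_j); the resulting 5x5 Cartan matrix is
[[2, 0, -2, -1, 0], [0, 2, 0, -1, -1], [-1, 0, 2, 0, 0], [-1, -1, 0, 2, 0], [0, -1, 0, 0, 2]].
The roots have two lengths (squared-length ratio 2:1); the short ones are alpha_{3}. The associated Dynkin diagram is a chain of 5 nodes with a double edge at one end; the terminal node there is the unique short simple root (B_5), so the type is B_5 (the algebra so(11)).

B_5 (so(11))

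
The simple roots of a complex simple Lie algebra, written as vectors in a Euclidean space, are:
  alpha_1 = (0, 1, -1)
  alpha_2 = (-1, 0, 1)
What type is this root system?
A_2

Compute the Cartan integers a_ij = 2(alpha_i, alpha_j)/(alpha_j, alpha_j); the resulting 2x2 Cartan matrix is
[[2, -1], [-1, 2]].
All simple roots have the same length, so the diagram is simply laced. The associated Dynkin diagram is a chain of 2 nodes with single edges (A_2), so the type is A_2 (the algebra sl(3)).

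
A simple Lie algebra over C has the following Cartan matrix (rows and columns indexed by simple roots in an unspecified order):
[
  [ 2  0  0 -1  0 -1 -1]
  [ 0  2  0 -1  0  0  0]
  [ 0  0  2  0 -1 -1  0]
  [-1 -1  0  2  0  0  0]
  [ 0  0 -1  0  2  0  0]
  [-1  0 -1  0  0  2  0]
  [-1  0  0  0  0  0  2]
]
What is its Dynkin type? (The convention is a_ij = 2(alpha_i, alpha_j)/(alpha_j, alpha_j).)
type E_7

The matrix has rank 7 with 2's on the diagonal. Reading the off-diagonal entries as Dynkin edges (a single edge where a_ij = a_ji = -1; a double or triple edge where a_ij * a_ji = 2 or 3), the diagram is a chain of 6 nodes with one extra node attached to the third node from one end (E_7). One simple-root ordering that puts it in standard form is (alpha_2, alpha_7, alpha_4, alpha_1, alpha_6, alpha_3, alpha_5). So the algebra is type E_7.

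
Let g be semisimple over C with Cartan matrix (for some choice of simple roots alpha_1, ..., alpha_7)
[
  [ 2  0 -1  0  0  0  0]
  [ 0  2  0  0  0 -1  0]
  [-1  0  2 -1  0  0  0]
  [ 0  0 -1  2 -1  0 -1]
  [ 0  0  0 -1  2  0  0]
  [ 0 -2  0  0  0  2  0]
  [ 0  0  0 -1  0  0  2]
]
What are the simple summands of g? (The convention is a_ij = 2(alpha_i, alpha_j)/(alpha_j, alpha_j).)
type B_2 + type D_5

The diagram associated to this matrix has two connected components: the simple roots {alpha_2, alpha_6} form a chain of 2 nodes with a double edge at one end; the terminal node there is the unique short simple root (B_2), and {alpha_1, alpha_3, alpha_4, alpha_5, alpha_7} form a chain of 3 nodes with a fork of two nodes at one end (D_5). A semisimple Lie algebra decomposes uniquely as the direct sum of simple ideals, one per connected component of its Dynkin diagram, so g ≅ B_2 ⊕ D_5 (dimension 10 + 45 = 55).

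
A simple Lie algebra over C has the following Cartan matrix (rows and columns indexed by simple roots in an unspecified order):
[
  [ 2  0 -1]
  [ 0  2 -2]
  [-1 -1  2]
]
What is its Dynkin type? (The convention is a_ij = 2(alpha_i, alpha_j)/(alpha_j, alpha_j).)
C3

The matrix has rank 3 with 2's on the diagonal. Reading the off-diagonal entries as Dynkin edges (a single edge where a_ij = a_ji = -1; a double or triple edge where a_ij * a_ji = 2 or 3), the diagram is a chain of 3 nodes with a double edge at one end; the terminal node there is the unique long simple root (C_3). One simple-root ordering that puts it in standard form is (alpha_1, alpha_3, alpha_2). So the algebra is type C_3, i.e. sp(6).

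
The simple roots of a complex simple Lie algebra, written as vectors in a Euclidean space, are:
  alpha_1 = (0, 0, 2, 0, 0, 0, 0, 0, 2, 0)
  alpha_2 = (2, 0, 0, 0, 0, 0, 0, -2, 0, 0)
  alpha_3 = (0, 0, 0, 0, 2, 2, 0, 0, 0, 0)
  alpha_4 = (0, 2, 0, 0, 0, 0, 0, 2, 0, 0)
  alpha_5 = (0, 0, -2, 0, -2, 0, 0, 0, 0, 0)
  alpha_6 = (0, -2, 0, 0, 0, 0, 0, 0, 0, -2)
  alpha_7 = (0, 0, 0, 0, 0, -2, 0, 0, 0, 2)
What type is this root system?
A_7

Compute the Cartan integers a_ij = 2(alpha_i, alpha_j)/(alpha_j, alpha_j); the resulting 7x7 Cartan matrix is
[[2, 0, 0, 0, -1, 0, 0], [0, 2, 0, -1, 0, 0, 0], [0, 0, 2, 0, -1, 0, -1], [0, -1, 0, 2, 0, -1, 0], [-1, 0, -1, 0, 2, 0, 0], [0, 0, 0, -1, 0, 2, -1], [0, 0, -1, 0, 0, -1, 2]].
All simple roots have the same length, so the diagram is simply laced. The associated Dynkin diagram is a chain of 7 nodes with single edges (A_7), so the type is A_7 (the algebra sl(8)).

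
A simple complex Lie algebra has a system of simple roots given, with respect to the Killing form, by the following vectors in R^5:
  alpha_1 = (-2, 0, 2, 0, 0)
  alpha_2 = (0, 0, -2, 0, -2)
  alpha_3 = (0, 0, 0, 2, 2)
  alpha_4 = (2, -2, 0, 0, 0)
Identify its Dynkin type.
A_4

Compute the Cartan integers a_ij = 2(alpha_i, alpha_j)/(alpha_j, alpha_j); the resulting 4x4 Cartan matrix is
[[2, -1, 0, -1], [-1, 2, -1, 0], [0, -1, 2, 0], [-1, 0, 0, 2]].
All simple roots have the same length, so the diagram is simply laced. The associated Dynkin diagram is a chain of 4 nodes with single edges (A_4), so the type is A_4 (the algebra sl(5)).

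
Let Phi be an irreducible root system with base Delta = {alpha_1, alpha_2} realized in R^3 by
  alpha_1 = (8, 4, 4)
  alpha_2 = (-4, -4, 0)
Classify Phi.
Compute the Cartan integers a_ij = 2(alpha_i, alpha_j)/(alpha_j, alpha_j); the resulting 2x2 Cartan matrix is
[[2, -3], [-1, 2]].
The roots have two lengths (squared-length ratio 3:1); the short ones are alpha_{2}. The associated Dynkin diagram is two nodes joined by a triple edge (G_2), so the type is G_2.

G_2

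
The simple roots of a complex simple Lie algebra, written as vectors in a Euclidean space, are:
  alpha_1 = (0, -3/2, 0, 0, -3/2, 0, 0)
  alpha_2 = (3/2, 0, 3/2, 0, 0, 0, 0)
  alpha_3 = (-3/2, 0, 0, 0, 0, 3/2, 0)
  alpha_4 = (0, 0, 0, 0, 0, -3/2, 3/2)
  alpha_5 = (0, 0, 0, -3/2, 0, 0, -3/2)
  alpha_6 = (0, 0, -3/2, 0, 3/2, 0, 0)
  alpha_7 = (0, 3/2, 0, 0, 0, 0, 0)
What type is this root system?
Compute the Cartan integers a_ij = 2(alpha_i, alpha_j)/(alpha_j, alpha_j); the resulting 7x7 Cartan matrix is
[[2, 0, 0, 0, 0, -1, -2], [0, 2, -1, 0, 0, -1, 0], [0, -1, 2, -1, 0, 0, 0], [0, 0, -1, 2, -1, 0, 0], [0, 0, 0, -1, 2, 0, 0], [-1, -1, 0, 0, 0, 2, 0], [-1, 0, 0, 0, 0, 0, 2]].
The roots have two lengths (squared-length ratio 2:1); the short ones are alpha_{7}. The associated Dynkin diagram is a chain of 7 nodes with a double edge at one end; the terminal node there is the unique short simple root (B_7), so the type is B_7 (the algebra so(15)).

B_7 (so(15))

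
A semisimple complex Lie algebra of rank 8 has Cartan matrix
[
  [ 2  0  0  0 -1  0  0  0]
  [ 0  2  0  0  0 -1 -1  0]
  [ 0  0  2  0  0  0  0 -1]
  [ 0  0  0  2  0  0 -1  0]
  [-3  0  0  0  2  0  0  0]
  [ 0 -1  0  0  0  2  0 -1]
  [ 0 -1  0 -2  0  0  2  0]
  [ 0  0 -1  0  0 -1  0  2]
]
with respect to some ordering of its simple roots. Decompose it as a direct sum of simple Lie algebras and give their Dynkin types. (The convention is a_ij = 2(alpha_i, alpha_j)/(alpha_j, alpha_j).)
B_6 (so(13)) + G_2

The diagram associated to this matrix has two connected components: the simple roots {alpha_2, alpha_3, alpha_4, alpha_6, alpha_7, alpha_8} form a chain of 6 nodes with a double edge at one end; the terminal node there is the unique short simple root (B_6), and {alpha_1, alpha_5} form two nodes joined by a triple edge (G_2). A semisimple Lie algebra decomposes uniquely as the direct sum of simple ideals, one per connected component of its Dynkin diagram, so g ≅ B_6 ⊕ G_2 (dimension 78 + 14 = 92).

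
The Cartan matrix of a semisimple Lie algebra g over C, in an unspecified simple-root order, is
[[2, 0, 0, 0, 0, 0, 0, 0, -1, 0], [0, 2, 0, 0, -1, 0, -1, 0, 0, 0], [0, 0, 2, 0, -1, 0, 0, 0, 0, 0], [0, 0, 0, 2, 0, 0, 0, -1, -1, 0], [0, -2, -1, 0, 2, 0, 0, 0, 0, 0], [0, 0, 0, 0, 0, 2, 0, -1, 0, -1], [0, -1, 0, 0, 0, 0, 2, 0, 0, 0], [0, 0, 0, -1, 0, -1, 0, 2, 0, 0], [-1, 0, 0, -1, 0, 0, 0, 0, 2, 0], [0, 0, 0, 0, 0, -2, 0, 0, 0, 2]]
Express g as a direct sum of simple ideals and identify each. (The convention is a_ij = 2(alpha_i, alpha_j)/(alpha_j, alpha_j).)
The diagram associated to this matrix has two connected components: the simple roots {alpha_1, alpha_4, alpha_6, alpha_8, alpha_9, alpha_10} form a chain of 6 nodes with a double edge at one end; the terminal node there is the unique long simple root (C_6), and {alpha_2, alpha_3, alpha_5, alpha_7} form a chain of 4 nodes with a double edge between the middle two (F_4). A semisimple Lie algebra decomposes uniquely as the direct sum of simple ideals, one per connected component of its Dynkin diagram, so g ≅ C_6 ⊕ F_4 (dimension 78 + 52 = 130).

C_6 ⊕ F_4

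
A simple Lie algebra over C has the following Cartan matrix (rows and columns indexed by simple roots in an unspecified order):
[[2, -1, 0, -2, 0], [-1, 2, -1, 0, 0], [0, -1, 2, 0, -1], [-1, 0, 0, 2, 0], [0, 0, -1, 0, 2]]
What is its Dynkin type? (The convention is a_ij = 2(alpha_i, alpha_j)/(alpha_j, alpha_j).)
B_5 (so(11))

The matrix has rank 5 with 2's on the diagonal. Reading the off-diagonal entries as Dynkin edges (a single edge where a_ij = a_ji = -1; a double or triple edge where a_ij * a_ji = 2 or 3), the diagram is a chain of 5 nodes with a double edge at one end; the terminal node there is the unique short simple root (B_5). One simple-root ordering that puts it in standard form is (alpha_5, alpha_3, alpha_2, alpha_1, alpha_4). So the algebra is type B_5, i.e. so(11).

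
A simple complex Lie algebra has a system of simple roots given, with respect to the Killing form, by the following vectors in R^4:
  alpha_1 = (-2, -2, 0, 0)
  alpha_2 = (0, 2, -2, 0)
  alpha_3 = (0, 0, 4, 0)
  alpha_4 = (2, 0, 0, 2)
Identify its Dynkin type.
C4

Compute the Cartan integers a_ij = 2(alpha_i, alpha_j)/(alpha_j, alpha_j); the resulting 4x4 Cartan matrix is
[[2, -1, 0, -1], [-1, 2, -1, 0], [0, -2, 2, 0], [-1, 0, 0, 2]].
The roots have two lengths (squared-length ratio 2:1); the short ones are alpha_{1,2,4}. The associated Dynkin diagram is a chain of 4 nodes with a double edge at one end; the terminal node there is the unique long simple root (C_4), so the type is C_4 (the algebra sp(8)).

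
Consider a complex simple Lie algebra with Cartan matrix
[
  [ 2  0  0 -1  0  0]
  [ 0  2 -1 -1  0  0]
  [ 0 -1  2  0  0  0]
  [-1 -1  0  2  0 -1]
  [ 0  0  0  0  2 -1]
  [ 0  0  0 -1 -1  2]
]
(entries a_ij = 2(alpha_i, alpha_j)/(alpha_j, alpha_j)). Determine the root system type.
E_6

The matrix has rank 6 with 2's on the diagonal. Reading the off-diagonal entries as Dynkin edges (a single edge where a_ij = a_ji = -1; a double or triple edge where a_ij * a_ji = 2 or 3), the diagram is a chain of 5 nodes with one extra node attached to the third node from one end (E_6). One simple-root ordering that puts it in standard form is (alpha_3, alpha_1, alpha_2, alpha_4, alpha_6, alpha_5). So the algebra is type E_6.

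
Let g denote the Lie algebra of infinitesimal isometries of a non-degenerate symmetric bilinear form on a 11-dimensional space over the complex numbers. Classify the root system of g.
This is so(11) with 11 odd, which has dimension 11(11-1)/2 = 55 and rank (11-1)/2 = 5. In the classification of classical Lie algebras, the orthogonal algebra so(2n+1) in an odd number of variables has type B_n; here n = 5, so the Dynkin diagram is a chain of 5 nodes with a double edge at one end; the terminal node there is the unique short simple root (B_5). Hence the type is B_5.

B_5 (so(11))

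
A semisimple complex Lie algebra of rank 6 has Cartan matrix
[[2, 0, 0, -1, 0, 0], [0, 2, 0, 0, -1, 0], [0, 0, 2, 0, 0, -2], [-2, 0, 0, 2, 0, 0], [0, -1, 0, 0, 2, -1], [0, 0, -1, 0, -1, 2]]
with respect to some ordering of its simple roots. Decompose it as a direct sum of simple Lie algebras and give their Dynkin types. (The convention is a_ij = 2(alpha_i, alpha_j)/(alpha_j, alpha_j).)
B2 ⊕ C4

The diagram associated to this matrix has two connected components: the simple roots {alpha_1, alpha_4} form a chain of 2 nodes with a double edge at one end; the terminal node there is the unique short simple root (B_2), and {alpha_2, alpha_3, alpha_5, alpha_6} form a chain of 4 nodes with a double edge at one end; the terminal node there is the unique long simple root (C_4). A semisimple Lie algebra decomposes uniquely as the direct sum of simple ideals, one per connected component of its Dynkin diagram, so g ≅ B_2 ⊕ C_4 (dimension 10 + 36 = 46).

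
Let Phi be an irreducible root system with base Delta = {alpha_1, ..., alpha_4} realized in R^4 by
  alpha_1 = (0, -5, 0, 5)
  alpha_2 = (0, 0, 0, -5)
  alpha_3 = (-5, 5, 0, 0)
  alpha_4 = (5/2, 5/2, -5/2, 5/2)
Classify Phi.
F_4

Compute the Cartan integers a_ij = 2(alpha_i, alpha_j)/(alpha_j, alpha_j); the resulting 4x4 Cartan matrix is
[[2, -2, -1, 0], [-1, 2, 0, -1], [-1, 0, 2, 0], [0, -1, 0, 2]].
The roots have two lengths (squared-length ratio 2:1); the short ones are alpha_{2,4}. The associated Dynkin diagram is a chain of 4 nodes with a double edge between the middle two (F_4), so the type is F_4.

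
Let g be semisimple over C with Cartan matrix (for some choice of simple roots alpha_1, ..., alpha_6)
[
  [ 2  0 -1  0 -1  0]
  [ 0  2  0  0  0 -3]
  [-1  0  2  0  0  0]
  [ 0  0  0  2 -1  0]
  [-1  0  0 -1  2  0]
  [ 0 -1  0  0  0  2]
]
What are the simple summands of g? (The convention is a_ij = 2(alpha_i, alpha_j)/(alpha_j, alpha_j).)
A_4 (sl(5)) + G_2

The diagram associated to this matrix has two connected components: the simple roots {alpha_1, alpha_3, alpha_4, alpha_5} form a chain of 4 nodes with single edges (A_4), and {alpha_2, alpha_6} form two nodes joined by a triple edge (G_2). A semisimple Lie algebra decomposes uniquely as the direct sum of simple ideals, one per connected component of its Dynkin diagram, so g ≅ A_4 ⊕ G_2 (dimension 24 + 14 = 38).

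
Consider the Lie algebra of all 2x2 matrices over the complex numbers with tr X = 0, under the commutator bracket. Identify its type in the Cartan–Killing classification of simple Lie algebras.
A1

This is sl(2), which has dimension 2^2 - 1 = 3 and rank 2 - 1 = 1 (a Cartan subalgebra is the diagonal traceless matrices). In the classification of classical Lie algebras, the special linear algebra sl(n+1) has type A_n; here n = 1, so the Dynkin diagram is a chain of 1 nodes with single edges (A_1). Hence the type is A_1.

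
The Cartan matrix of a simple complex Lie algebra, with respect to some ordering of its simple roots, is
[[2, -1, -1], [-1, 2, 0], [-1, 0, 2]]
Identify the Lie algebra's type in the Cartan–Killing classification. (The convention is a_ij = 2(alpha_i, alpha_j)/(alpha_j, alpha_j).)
A_3 (sl(4))

The matrix has rank 3 with 2's on the diagonal. Reading the off-diagonal entries as Dynkin edges (a single edge where a_ij = a_ji = -1; a double or triple edge where a_ij * a_ji = 2 or 3), the diagram is a chain of 3 nodes with single edges (A_3). One simple-root ordering that puts it in standard form is (alpha_2, alpha_1, alpha_3). So the algebra is type A_3, i.e. sl(4).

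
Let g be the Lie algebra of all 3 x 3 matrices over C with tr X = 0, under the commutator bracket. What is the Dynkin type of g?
type A_2

This is sl(3), which has dimension 3^2 - 1 = 8 and rank 3 - 1 = 2 (a Cartan subalgebra is the diagonal traceless matrices). In the classification of classical Lie algebras, the special linear algebra sl(n+1) has type A_n; here n = 2, so the Dynkin diagram is a chain of 2 nodes with single edges (A_2). Hence the type is A_2.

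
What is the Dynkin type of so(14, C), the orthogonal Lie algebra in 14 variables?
type D_7

This is so(14) with 14 even, which has dimension 14(14-1)/2 = 91 and rank 14/2 = 7. In the classification of classical Lie algebras, the orthogonal algebra so(2n) in an even number of variables has type D_n; here n = 7, so the Dynkin diagram is a chain of 5 nodes with a fork of two nodes at one end (D_7). Hence the type is D_7.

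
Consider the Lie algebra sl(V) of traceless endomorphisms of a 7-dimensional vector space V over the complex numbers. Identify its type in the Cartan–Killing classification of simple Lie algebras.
This is sl(7), which has dimension 7^2 - 1 = 48 and rank 7 - 1 = 6 (a Cartan subalgebra is the diagonal traceless matrices). In the classification of classical Lie algebras, the special linear algebra sl(n+1) has type A_n; here n = 6, so the Dynkin diagram is a chain of 6 nodes with single edges (A_6). Hence the type is A_6.

type A_6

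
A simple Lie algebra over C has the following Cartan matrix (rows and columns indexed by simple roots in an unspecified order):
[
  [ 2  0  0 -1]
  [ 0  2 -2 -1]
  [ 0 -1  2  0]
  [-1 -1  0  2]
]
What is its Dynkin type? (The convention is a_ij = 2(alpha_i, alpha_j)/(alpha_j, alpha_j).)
The matrix has rank 4 with 2's on the diagonal. Reading the off-diagonal entries as Dynkin edges (a single edge where a_ij = a_ji = -1; a double or triple edge where a_ij * a_ji = 2 or 3), the diagram is a chain of 4 nodes with a double edge at one end; the terminal node there is the unique short simple root (B_4). One simple-root ordering that puts it in standard form is (alpha_1, alpha_4, alpha_2, alpha_3). So the algebra is type B_4, i.e. so(9).

B_4 (so(9))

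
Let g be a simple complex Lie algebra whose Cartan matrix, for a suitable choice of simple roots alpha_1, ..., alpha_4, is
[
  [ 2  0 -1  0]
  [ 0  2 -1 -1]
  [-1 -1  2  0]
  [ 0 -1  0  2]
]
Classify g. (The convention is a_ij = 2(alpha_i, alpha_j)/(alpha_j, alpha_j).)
The matrix has rank 4 with 2's on the diagonal. Reading the off-diagonal entries as Dynkin edges (a single edge where a_ij = a_ji = -1; a double or triple edge where a_ij * a_ji = 2 or 3), the diagram is a chain of 4 nodes with single edges (A_4). One simple-root ordering that puts it in standard form is (alpha_1, alpha_3, alpha_2, alpha_4). So the algebra is type A_4, i.e. sl(5).

A4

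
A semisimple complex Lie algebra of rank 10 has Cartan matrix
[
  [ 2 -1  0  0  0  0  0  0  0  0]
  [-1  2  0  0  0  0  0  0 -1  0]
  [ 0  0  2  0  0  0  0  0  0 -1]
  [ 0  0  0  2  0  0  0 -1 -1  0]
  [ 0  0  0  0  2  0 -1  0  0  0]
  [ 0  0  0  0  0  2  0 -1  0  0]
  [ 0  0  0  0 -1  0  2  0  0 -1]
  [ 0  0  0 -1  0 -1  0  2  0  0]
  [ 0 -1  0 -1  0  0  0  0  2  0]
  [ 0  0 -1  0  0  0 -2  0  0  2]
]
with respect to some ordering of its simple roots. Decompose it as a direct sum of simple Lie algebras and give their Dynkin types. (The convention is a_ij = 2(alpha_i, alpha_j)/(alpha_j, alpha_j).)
A_6 ⊕ F_4

The diagram associated to this matrix has two connected components: the simple roots {alpha_1, alpha_2, alpha_4, alpha_6, alpha_8, alpha_9} form a chain of 6 nodes with single edges (A_6), and {alpha_3, alpha_5, alpha_7, alpha_10} form a chain of 4 nodes with a double edge between the middle two (F_4). A semisimple Lie algebra decomposes uniquely as the direct sum of simple ideals, one per connected component of its Dynkin diagram, so g ≅ A_6 ⊕ F_4 (dimension 48 + 52 = 100).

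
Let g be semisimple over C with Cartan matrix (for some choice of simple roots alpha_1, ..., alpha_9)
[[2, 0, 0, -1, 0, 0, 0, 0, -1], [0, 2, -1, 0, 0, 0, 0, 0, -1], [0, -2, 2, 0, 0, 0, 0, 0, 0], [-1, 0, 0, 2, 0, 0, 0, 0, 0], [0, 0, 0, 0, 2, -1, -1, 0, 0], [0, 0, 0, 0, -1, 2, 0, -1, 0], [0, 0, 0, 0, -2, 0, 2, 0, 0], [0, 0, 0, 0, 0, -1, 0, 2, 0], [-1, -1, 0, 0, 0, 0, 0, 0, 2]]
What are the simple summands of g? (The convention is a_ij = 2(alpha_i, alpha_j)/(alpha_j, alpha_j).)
C_4 (sp(8)) + C_5 (sp(10))

The diagram associated to this matrix has two connected components: the simple roots {alpha_5, alpha_6, alpha_7, alpha_8} form a chain of 4 nodes with a double edge at one end; the terminal node there is the unique long simple root (C_4), and {alpha_1, alpha_2, alpha_3, alpha_4, alpha_9} form a chain of 5 nodes with a double edge at one end; the terminal node there is the unique long simple root (C_5). A semisimple Lie algebra decomposes uniquely as the direct sum of simple ideals, one per connected component of its Dynkin diagram, so g ≅ C_4 ⊕ C_5 (dimension 36 + 55 = 91).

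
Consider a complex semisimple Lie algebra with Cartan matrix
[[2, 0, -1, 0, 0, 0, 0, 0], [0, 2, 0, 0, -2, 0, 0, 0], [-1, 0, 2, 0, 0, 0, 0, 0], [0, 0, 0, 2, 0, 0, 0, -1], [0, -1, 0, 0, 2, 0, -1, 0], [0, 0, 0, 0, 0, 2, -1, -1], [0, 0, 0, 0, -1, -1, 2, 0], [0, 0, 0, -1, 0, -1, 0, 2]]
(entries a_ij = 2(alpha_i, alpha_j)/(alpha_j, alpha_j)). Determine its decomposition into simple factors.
The diagram associated to this matrix has two connected components: the simple roots {alpha_1, alpha_3} form a chain of 2 nodes with single edges (A_2), and {alpha_2, alpha_4, alpha_5, alpha_6, alpha_7, alpha_8} form a chain of 6 nodes with a double edge at one end; the terminal node there is the unique long simple root (C_6). A semisimple Lie algebra decomposes uniquely as the direct sum of simple ideals, one per connected component of its Dynkin diagram, so g ≅ A_2 ⊕ C_6 (dimension 8 + 78 = 86).

A_2 (sl(3)) ⊕ C_6 (sp(12))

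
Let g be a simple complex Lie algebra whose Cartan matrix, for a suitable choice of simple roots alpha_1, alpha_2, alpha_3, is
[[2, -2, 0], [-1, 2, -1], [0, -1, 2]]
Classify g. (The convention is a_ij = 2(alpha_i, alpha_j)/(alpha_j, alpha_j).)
C_3

The matrix has rank 3 with 2's on the diagonal. Reading the off-diagonal entries as Dynkin edges (a single edge where a_ij = a_ji = -1; a double or triple edge where a_ij * a_ji = 2 or 3), the diagram is a chain of 3 nodes with a double edge at one end; the terminal node there is the unique long simple root (C_3). One simple-root ordering that puts it in standard form is (alpha_3, alpha_2, alpha_1). So the algebra is type C_3, i.e. sp(6).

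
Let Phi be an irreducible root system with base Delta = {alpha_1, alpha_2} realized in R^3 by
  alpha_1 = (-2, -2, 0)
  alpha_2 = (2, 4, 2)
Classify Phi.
Compute the Cartan integers a_ij = 2(alpha_i, alpha_j)/(alpha_j, alpha_j); the resulting 2x2 Cartan matrix is
[[2, -1], [-3, 2]].
The roots have two lengths (squared-length ratio 3:1); the short ones are alpha_{1}. The associated Dynkin diagram is two nodes joined by a triple edge (G_2), so the type is G_2.

G_2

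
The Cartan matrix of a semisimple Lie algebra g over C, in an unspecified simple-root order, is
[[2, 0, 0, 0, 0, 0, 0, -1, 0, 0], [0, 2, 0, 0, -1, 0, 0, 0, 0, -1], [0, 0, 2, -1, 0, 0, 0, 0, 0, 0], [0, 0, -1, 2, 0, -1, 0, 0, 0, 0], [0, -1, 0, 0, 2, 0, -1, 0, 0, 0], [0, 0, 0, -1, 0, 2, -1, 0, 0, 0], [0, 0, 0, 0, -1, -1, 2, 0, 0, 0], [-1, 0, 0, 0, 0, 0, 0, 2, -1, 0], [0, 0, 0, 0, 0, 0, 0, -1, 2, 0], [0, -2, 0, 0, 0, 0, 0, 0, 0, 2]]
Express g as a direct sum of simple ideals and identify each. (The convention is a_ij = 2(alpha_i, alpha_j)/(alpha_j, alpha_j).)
The diagram associated to this matrix has two connected components: the simple roots {alpha_1, alpha_8, alpha_9} form a chain of 3 nodes with single edges (A_3), and {alpha_2, alpha_3, alpha_4, alpha_5, alpha_6, alpha_7, alpha_10} form a chain of 7 nodes with a double edge at one end; the terminal node there is the unique long simple root (C_7). A semisimple Lie algebra decomposes uniquely as the direct sum of simple ideals, one per connected component of its Dynkin diagram, so g ≅ A_3 ⊕ C_7 (dimension 15 + 105 = 120).

A3 ⊕ C7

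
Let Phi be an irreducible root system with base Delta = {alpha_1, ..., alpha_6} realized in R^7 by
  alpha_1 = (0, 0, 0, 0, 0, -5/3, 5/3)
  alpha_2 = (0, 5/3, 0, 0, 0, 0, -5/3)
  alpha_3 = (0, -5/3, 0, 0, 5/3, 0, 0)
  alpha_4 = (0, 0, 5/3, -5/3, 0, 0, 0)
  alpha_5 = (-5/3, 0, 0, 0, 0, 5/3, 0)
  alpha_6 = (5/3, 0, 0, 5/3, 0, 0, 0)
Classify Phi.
type A_6

Compute the Cartan integers a_ij = 2(alpha_i, alpha_j)/(alpha_j, alpha_j); the resulting 6x6 Cartan matrix is
[[2, -1, 0, 0, -1, 0], [-1, 2, -1, 0, 0, 0], [0, -1, 2, 0, 0, 0], [0, 0, 0, 2, 0, -1], [-1, 0, 0, 0, 2, -1], [0, 0, 0, -1, -1, 2]].
All simple roots have the same length, so the diagram is simply laced. The associated Dynkin diagram is a chain of 6 nodes with single edges (A_6), so the type is A_6 (the algebra sl(7)).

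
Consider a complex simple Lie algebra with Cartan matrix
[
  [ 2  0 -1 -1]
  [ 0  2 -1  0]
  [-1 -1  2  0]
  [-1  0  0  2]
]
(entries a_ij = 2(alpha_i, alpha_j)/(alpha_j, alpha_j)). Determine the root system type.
The matrix has rank 4 with 2's on the diagonal. Reading the off-diagonal entries as Dynkin edges (a single edge where a_ij = a_ji = -1; a double or triple edge where a_ij * a_ji = 2 or 3), the diagram is a chain of 4 nodes with single edges (A_4). One simple-root ordering that puts it in standard form is (alpha_2, alpha_3, alpha_1, alpha_4). So the algebra is type A_4, i.e. sl(5).

A4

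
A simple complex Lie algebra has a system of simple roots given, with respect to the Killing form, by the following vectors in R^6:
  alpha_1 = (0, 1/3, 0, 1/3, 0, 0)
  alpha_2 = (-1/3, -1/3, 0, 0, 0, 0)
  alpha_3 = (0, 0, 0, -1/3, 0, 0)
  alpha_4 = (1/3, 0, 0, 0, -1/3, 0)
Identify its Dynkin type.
B_4 (so(9))

Compute the Cartan integers a_ij = 2(alpha_i, alpha_j)/(alpha_j, alpha_j); the resulting 4x4 Cartan matrix is
[[2, -1, -2, 0], [-1, 2, 0, -1], [-1, 0, 2, 0], [0, -1, 0, 2]].
The roots have two lengths (squared-length ratio 2:1); the short ones are alpha_{3}. The associated Dynkin diagram is a chain of 4 nodes with a double edge at one end; the terminal node there is the unique short simple root (B_4), so the type is B_4 (the algebra so(9)).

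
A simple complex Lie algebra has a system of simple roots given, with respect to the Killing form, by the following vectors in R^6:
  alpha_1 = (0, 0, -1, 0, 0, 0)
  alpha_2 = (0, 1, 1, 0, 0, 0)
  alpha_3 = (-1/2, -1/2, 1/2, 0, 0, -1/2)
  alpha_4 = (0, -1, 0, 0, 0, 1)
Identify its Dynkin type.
F_4

Compute the Cartan integers a_ij = 2(alpha_i, alpha_j)/(alpha_j, alpha_j); the resulting 4x4 Cartan matrix is
[[2, -1, -1, 0], [-2, 2, 0, -1], [-1, 0, 2, 0], [0, -1, 0, 2]].
The roots have two lengths (squared-length ratio 2:1); the short ones are alpha_{1,3}. The associated Dynkin diagram is a chain of 4 nodes with a double edge between the middle two (F_4), so the type is F_4.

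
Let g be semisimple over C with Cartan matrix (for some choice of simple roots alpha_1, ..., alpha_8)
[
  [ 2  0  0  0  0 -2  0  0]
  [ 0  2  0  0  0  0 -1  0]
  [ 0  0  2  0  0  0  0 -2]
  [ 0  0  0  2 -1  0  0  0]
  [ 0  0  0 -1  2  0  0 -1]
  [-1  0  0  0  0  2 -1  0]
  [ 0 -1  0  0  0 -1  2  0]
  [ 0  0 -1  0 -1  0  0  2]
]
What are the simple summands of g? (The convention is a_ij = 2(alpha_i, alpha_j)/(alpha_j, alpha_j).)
The diagram associated to this matrix has two connected components: the simple roots {alpha_3, alpha_4, alpha_5, alpha_8} form a chain of 4 nodes with a double edge at one end; the terminal node there is the unique long simple root (C_4), and {alpha_1, alpha_2, alpha_6, alpha_7} form a chain of 4 nodes with a double edge at one end; the terminal node there is the unique long simple root (C_4). A semisimple Lie algebra decomposes uniquely as the direct sum of simple ideals, one per connected component of its Dynkin diagram, so g ≅ C_4 ⊕ C_4 (dimension 36 + 36 = 72).

C4 ⊕ C4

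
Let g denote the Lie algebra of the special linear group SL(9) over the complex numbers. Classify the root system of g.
This is sl(9), which has dimension 9^2 - 1 = 80 and rank 9 - 1 = 8 (a Cartan subalgebra is the diagonal traceless matrices). In the classification of classical Lie algebras, the special linear algebra sl(n+1) has type A_n; here n = 8, so the Dynkin diagram is a chain of 8 nodes with single edges (A_8). Hence the type is A_8.

A_8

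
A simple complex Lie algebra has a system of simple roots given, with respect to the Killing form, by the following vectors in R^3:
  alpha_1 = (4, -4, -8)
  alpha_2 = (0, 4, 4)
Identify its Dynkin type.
G2

Compute the Cartan integers a_ij = 2(alpha_i, alpha_j)/(alpha_j, alpha_j); the resulting 2x2 Cartan matrix is
[[2, -3], [-1, 2]].
The roots have two lengths (squared-length ratio 3:1); the short ones are alpha_{2}. The associated Dynkin diagram is two nodes joined by a triple edge (G_2), so the type is G_2.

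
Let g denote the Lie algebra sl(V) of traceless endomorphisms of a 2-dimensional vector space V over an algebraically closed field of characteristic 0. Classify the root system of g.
A_1

This is sl(2), which has dimension 2^2 - 1 = 3 and rank 2 - 1 = 1 (a Cartan subalgebra is the diagonal traceless matrices). In the classification of classical Lie algebras, the special linear algebra sl(n+1) has type A_n; here n = 1, so the Dynkin diagram is a chain of 1 nodes with single edges (A_1). Hence the type is A_1.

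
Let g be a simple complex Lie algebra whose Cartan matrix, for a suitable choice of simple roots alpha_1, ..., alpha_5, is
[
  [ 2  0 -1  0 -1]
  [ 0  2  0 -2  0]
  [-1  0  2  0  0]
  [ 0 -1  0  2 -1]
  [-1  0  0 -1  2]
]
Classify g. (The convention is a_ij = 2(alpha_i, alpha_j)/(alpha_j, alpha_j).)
C_5 (sp(10))

The matrix has rank 5 with 2's on the diagonal. Reading the off-diagonal entries as Dynkin edges (a single edge where a_ij = a_ji = -1; a double or triple edge where a_ij * a_ji = 2 or 3), the diagram is a chain of 5 nodes with a double edge at one end; the terminal node there is the unique long simple root (C_5). One simple-root ordering that puts it in standard form is (alpha_3, alpha_1, alpha_5, alpha_4, alpha_2). So the algebra is type C_5, i.e. sp(10).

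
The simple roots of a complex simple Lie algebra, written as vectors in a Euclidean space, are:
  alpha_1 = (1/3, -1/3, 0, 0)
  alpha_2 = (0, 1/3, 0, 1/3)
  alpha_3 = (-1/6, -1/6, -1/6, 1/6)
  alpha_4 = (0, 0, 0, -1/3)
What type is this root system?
F_4

Compute the Cartan integers a_ij = 2(alpha_i, alpha_j)/(alpha_j, alpha_j); the resulting 4x4 Cartan matrix is
[[2, -1, 0, 0], [-1, 2, 0, -2], [0, 0, 2, -1], [0, -1, -1, 2]].
The roots have two lengths (squared-length ratio 2:1); the short ones are alpha_{3,4}. The associated Dynkin diagram is a chain of 4 nodes with a double edge between the middle two (F_4), so the type is F_4.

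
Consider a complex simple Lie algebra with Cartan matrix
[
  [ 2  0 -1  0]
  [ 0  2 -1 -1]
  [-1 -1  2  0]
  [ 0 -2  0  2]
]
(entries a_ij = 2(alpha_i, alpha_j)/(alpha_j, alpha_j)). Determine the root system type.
C_4

The matrix has rank 4 with 2's on the diagonal. Reading the off-diagonal entries as Dynkin edges (a single edge where a_ij = a_ji = -1; a double or triple edge where a_ij * a_ji = 2 or 3), the diagram is a chain of 4 nodes with a double edge at one end; the terminal node there is the unique long simple root (C_4). One simple-root ordering that puts it in standard form is (alpha_1, alpha_3, alpha_2, alpha_4). So the algebra is type C_4, i.e. sp(8).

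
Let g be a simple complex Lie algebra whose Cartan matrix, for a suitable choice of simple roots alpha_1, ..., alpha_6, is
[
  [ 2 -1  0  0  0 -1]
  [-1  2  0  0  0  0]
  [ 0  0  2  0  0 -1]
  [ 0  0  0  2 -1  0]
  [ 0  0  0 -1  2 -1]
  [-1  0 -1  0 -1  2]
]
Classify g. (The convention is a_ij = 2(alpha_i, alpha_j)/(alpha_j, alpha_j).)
The matrix has rank 6 with 2's on the diagonal. Reading the off-diagonal entries as Dynkin edges (a single edge where a_ij = a_ji = -1; a double or triple edge where a_ij * a_ji = 2 or 3), the diagram is a chain of 5 nodes with one extra node attached to the third node from one end (E_6). One simple-root ordering that puts it in standard form is (alpha_4, alpha_3, alpha_5, alpha_6, alpha_1, alpha_2). So the algebra is type E_6.

E6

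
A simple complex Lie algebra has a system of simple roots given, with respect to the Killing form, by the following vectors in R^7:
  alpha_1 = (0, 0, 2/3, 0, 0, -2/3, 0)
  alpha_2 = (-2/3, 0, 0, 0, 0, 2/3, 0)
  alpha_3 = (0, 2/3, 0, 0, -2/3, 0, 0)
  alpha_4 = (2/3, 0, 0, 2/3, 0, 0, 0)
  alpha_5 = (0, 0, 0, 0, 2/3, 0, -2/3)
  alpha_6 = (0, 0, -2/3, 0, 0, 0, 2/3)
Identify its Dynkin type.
Compute the Cartan integers a_ij = 2(alpha_i, alpha_j)/(alpha_j, alpha_j); the resulting 6x6 Cartan matrix is
[[2, -1, 0, 0, 0, -1], [-1, 2, 0, -1, 0, 0], [0, 0, 2, 0, -1, 0], [0, -1, 0, 2, 0, 0], [0, 0, -1, 0, 2, -1], [-1, 0, 0, 0, -1, 2]].
All simple roots have the same length, so the diagram is simply laced. The associated Dynkin diagram is a chain of 6 nodes with single edges (A_6), so the type is A_6 (the algebra sl(7)).

A6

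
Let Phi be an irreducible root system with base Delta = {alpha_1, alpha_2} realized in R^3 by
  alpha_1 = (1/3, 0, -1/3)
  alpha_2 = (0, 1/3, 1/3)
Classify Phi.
type A_2

Compute the Cartan integers a_ij = 2(alpha_i, alpha_j)/(alpha_j, alpha_j); the resulting 2x2 Cartan matrix is
[[2, -1], [-1, 2]].
All simple roots have the same length, so the diagram is simply laced. The associated Dynkin diagram is a chain of 2 nodes with single edges (A_2), so the type is A_2 (the algebra sl(3)).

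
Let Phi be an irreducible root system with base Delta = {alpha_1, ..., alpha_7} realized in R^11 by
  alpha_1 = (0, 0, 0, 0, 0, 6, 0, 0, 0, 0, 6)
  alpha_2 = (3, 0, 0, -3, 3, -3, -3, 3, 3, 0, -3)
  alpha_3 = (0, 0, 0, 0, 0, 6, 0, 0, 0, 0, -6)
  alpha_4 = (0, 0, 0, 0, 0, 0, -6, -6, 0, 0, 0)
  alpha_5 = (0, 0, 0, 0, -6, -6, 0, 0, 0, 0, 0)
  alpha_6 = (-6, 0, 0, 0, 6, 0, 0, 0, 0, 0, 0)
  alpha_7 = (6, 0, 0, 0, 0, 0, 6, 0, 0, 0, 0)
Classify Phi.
Compute the Cartan integers a_ij = 2(alpha_i, alpha_j)/(alpha_j, alpha_j); the resulting 7x7 Cartan matrix is
[[2, -1, 0, 0, -1, 0, 0], [-1, 2, 0, 0, 0, 0, 0], [0, 0, 2, 0, -1, 0, 0], [0, 0, 0, 2, 0, 0, -1], [-1, 0, -1, 0, 2, -1, 0], [0, 0, 0, 0, -1, 2, -1], [0, 0, 0, -1, 0, -1, 2]].
All simple roots have the same length, so the diagram is simply laced. The associated Dynkin diagram is a chain of 6 nodes with one extra node attached to the third node from one end (E_7), so the type is E_7.

E_7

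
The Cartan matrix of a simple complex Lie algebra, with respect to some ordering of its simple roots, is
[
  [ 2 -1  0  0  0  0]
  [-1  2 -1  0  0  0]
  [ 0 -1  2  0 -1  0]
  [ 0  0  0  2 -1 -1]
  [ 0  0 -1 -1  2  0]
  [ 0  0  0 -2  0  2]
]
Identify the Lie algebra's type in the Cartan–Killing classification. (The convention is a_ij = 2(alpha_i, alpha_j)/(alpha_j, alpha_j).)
The matrix has rank 6 with 2's on the diagonal. Reading the off-diagonal entries as Dynkin edges (a single edge where a_ij = a_ji = -1; a double or triple edge where a_ij * a_ji = 2 or 3), the diagram is a chain of 6 nodes with a double edge at one end; the terminal node there is the unique long simple root (C_6). One simple-root ordering that puts it in standard form is (alpha_1, alpha_2, alpha_3, alpha_5, alpha_4, alpha_6). So the algebra is type C_6, i.e. sp(12).

C_6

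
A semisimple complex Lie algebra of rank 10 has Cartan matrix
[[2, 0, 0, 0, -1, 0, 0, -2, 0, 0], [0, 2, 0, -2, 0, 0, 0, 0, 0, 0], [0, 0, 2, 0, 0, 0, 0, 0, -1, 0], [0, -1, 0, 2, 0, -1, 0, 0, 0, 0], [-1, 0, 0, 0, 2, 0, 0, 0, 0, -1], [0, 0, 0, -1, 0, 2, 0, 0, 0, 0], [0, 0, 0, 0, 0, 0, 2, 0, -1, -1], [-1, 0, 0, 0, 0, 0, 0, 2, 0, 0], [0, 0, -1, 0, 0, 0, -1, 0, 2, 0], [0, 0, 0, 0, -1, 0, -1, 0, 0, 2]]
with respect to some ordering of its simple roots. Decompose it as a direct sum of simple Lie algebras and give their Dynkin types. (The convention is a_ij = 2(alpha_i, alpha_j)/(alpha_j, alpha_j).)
type B_7 + type C_3

The diagram associated to this matrix has two connected components: the simple roots {alpha_1, alpha_3, alpha_5, alpha_7, alpha_8, alpha_9, alpha_10} form a chain of 7 nodes with a double edge at one end; the terminal node there is the unique short simple root (B_7), and {alpha_2, alpha_4, alpha_6} form a chain of 3 nodes with a double edge at one end; the terminal node there is the unique long simple root (C_3). A semisimple Lie algebra decomposes uniquely as the direct sum of simple ideals, one per connected component of its Dynkin diagram, so g ≅ B_7 ⊕ C_3 (dimension 105 + 21 = 126).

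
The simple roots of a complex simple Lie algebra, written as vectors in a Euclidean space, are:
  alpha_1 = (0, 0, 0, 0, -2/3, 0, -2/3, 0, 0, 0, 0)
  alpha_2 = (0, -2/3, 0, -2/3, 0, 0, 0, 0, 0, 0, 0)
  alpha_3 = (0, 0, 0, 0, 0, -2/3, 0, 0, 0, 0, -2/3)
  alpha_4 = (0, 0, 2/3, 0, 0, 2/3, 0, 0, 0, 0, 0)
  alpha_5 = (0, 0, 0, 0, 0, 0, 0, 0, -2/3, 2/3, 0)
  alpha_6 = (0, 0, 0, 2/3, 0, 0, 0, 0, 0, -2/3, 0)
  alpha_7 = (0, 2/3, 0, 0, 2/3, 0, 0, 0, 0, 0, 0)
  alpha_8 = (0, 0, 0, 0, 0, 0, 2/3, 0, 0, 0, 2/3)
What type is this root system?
Compute the Cartan integers a_ij = 2(alpha_i, alpha_j)/(alpha_j, alpha_j); the resulting 8x8 Cartan matrix is
[[2, 0, 0, 0, 0, 0, -1, -1], [0, 2, 0, 0, 0, -1, -1, 0], [0, 0, 2, -1, 0, 0, 0, -1], [0, 0, -1, 2, 0, 0, 0, 0], [0, 0, 0, 0, 2, -1, 0, 0], [0, -1, 0, 0, -1, 2, 0, 0], [-1, -1, 0, 0, 0, 0, 2, 0], [-1, 0, -1, 0, 0, 0, 0, 2]].
All simple roots have the same length, so the diagram is simply laced. The associated Dynkin diagram is a chain of 8 nodes with single edges (A_8), so the type is A_8 (the algebra sl(9)).

A8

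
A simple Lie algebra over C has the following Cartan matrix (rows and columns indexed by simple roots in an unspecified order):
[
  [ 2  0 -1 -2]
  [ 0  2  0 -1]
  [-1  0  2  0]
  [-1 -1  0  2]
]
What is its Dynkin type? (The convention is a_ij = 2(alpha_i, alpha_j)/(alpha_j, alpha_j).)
type F_4

The matrix has rank 4 with 2's on the diagonal. Reading the off-diagonal entries as Dynkin edges (a single edge where a_ij = a_ji = -1; a double or triple edge where a_ij * a_ji = 2 or 3), the diagram is a chain of 4 nodes with a double edge between the middle two (F_4). One simple-root ordering that puts it in standard form is (alpha_3, alpha_1, alpha_4, alpha_2). So the algebra is type F_4.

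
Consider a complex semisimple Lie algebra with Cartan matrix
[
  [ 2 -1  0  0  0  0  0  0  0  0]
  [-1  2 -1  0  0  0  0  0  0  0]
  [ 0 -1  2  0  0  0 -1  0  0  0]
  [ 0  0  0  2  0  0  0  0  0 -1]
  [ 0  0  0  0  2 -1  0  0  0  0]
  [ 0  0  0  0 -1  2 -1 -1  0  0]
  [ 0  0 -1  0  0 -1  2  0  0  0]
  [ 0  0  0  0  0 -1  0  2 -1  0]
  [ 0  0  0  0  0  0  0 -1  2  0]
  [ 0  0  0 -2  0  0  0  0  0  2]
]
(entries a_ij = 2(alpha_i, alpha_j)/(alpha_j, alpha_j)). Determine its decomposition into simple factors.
The diagram associated to this matrix has two connected components: the simple roots {alpha_4, alpha_10} form a chain of 2 nodes with a double edge at one end; the terminal node there is the unique short simple root (B_2), and {alpha_1, alpha_2, alpha_3, alpha_5, alpha_6, alpha_7, alpha_8, alpha_9} form a chain of 7 nodes with one extra node attached to the third node from one end (E_8). A semisimple Lie algebra decomposes uniquely as the direct sum of simple ideals, one per connected component of its Dynkin diagram, so g ≅ B_2 ⊕ E_8 (dimension 10 + 248 = 258).

B_2 (so(5)) + E_8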